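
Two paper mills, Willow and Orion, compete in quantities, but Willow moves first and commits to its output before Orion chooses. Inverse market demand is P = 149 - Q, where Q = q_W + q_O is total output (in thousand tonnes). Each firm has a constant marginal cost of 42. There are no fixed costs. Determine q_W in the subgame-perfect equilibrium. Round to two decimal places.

The follower Orion best-responds to any q_W: π_O = (149 - Q)q_O - 42q_O.
∂π_O/∂q_O = 107 - q_W - 2q_O = 0 gives the reaction function q_O = (107 - q_W)/2.
The leader anticipates this reaction. Substituting into P = 149 - Q gives P = 191/2 - (1/2)q_W, so π_W = (191/2 - (1/2)q_W)q_W - 42q_W.
Leader FOC: 107/2 - q_W = 0, so q_W = 107/2.
Then q_O = (107 - 107/2)/2 = 107/4.

53.50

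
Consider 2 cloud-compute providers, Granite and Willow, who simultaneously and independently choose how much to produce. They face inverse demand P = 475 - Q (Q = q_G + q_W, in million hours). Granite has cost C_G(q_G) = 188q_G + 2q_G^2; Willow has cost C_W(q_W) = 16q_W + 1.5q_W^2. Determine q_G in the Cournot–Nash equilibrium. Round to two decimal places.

33.66

Granite's profit: π_G = (475 - Q)q_G - (188q_G + 2q_G²). Setting ∂π_G/∂q_G = 0: 287 - 6q_G - (q_W) = 0.
Willow's profit: π_W = (475 - Q)q_W - (16q_W + (3/2)q_W²). Setting ∂π_W/∂q_W = 0: 459 - 5q_W - (q_G) = 0.
So q_G = (287 - q_W)/6 and q_W = (459 - q_G)/5.
Substituting one into the other gives q_G = 976/29 and q_W = 85.0690.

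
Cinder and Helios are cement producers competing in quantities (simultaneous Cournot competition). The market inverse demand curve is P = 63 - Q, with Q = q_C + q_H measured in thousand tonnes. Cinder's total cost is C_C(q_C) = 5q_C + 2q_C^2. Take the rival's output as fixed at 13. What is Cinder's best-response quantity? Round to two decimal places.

With the rival's output fixed at 13, Cinder's profit is π_C = (63 - 13 - q_C)q_C - (5q_C + 2q_C²) = (50 - q_C)q_C - (5q_C + 2q_C²).
∂π_C/∂q_C = 45 - 6q_C = 0, so q_C = 15/2.

7.50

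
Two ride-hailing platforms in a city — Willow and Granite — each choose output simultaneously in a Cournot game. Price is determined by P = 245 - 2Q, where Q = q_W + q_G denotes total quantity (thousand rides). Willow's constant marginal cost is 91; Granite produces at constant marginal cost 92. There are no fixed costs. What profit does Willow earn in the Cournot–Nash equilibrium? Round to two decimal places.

1334.72

Willow's profit: π_W = (245 - 2Q)q_W - (91q_W). Setting ∂π_W/∂q_W = 0: 154 - 4q_W - 2(q_G) = 0.
Granite's profit: π_G = (245 - 2Q)q_G - (92q_G). Setting ∂π_G/∂q_G = 0: 153 - 4q_G - 2(q_W) = 0.
So q_W = (154 - 2q_G)/4 and q_G = (153 - 2q_W)/4.
Substituting one into the other gives q_W = 155/6 and q_G = 76/3.
Price P = 245 - 2·(307/6) = 428/3.
Willow's profit: (428/3 - 91)·(155/6) = 1334.7222.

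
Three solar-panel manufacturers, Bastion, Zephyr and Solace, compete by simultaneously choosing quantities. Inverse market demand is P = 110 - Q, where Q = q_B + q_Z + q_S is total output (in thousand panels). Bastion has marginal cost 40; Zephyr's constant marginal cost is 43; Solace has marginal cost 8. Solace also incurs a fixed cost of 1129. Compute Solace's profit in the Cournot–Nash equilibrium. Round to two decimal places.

656.06

Bastion's profit: π_B = (110 - Q)q_B - (40q_B). Setting ∂π_B/∂q_B = 0: 70 - 2q_B - (q_Z + q_S) = 0.
Zephyr's first-order condition: 67 - 2q_Z - (q_B + q_S) = 0.
Solace's first-order condition: 102 - 2q_S - (q_B + q_Z) = 0.
Adding the 3 conditions: 239 − 2Q − 2Q = 0, i.e. Q = 239/4.
Back-substituting: q_B = (70 − 239/4) = 41/4, q_Z = (67 − 239/4) = 29/4, q_S = (102 − 239/4) = 169/4.
Price P = 110 - 239/4 = 201/4.
Solace's profit: (201/4 - 8)·(169/4) - 1129 = 656.0625.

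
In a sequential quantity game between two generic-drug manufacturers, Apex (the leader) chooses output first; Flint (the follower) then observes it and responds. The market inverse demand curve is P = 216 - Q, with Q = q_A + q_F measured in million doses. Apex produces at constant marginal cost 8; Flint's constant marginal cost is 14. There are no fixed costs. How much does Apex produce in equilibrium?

107

Solve by backward induction. Given q_A, the follower Flint maximises π_F = (216 - q_A - q_F)q_F - 14q_F.
Follower FOC: 202 - q_A - 2q_F = 0, so q_F(q_A) = (202 - q_A)/2.
The leader anticipates this reaction. Substituting into P = 216 - Q gives P = 115 - (1/2)q_A, so π_A = (115 - (1/2)q_A)q_A - 8q_A.
Maximising: ∂π_A/∂q_A = 107 - q_A = 0, giving q_A = 107.
Then q_F = (202 - 107)/2 = 95/2.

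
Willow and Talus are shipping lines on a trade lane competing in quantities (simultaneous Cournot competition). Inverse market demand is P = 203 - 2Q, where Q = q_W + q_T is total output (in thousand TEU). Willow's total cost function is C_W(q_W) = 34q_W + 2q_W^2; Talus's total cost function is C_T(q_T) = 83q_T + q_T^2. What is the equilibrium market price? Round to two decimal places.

139.55

Willow's profit: π_W = (203 - 2Q)q_W - (34q_W + 2q_W²). Setting ∂π_W/∂q_W = 0: 169 - 8q_W - 2(q_T) = 0.
Talus's profit: π_T = (203 - 2Q)q_T - (83q_T + q_T²). Setting ∂π_T/∂q_T = 0: 120 - 6q_T - 2(q_W) = 0.
Rearranging gives the reaction functions q_W = (169 - 2q_T)/8 and q_T = (120 - 2q_W)/6.
Substituting one into the other gives q_W = 387/22 and q_T = 311/22.
Total output Q = 349/11, so price P = 203 - 2·(349/11) = 1535/11.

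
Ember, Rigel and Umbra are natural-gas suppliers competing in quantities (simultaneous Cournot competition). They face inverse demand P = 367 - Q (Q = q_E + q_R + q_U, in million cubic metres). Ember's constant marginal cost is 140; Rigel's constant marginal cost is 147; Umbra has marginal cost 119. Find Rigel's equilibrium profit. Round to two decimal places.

Ember's profit: π_E = (367 - Q)q_E - (140q_E). Setting ∂π_E/∂q_E = 0: 227 - 2q_E - (q_R + q_U) = 0.
Rigel's profit: π_R = (367 - Q)q_R - (147q_R). Setting ∂π_R/∂q_R = 0: 220 - 2q_R - (q_E + q_U) = 0.
Umbra's first-order condition: 248 - 2q_U - (q_E + q_R) = 0.
Adding the 3 conditions: 695 − 2Q − 2Q = 0, i.e. Q = 695/4.
Back-substituting: q_E = (227 − 695/4) = 213/4, q_R = (220 − 695/4) = 185/4, q_U = (248 − 695/4) = 297/4.
Price P = 367 - 695/4 = 773/4.
Rigel's profit: (773/4 - 147)·(185/4) = 2139.0625.

2139.06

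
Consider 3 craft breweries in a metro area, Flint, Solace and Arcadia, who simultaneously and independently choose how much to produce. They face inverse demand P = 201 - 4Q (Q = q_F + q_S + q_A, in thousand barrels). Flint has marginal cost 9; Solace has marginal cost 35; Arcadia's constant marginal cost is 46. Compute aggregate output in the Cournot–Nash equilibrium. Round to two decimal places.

Flint's profit: π_F = (201 - 4Q)q_F - (9q_F). Setting ∂π_F/∂q_F = 0: 192 - 8q_F - 4(q_S + q_A) = 0.
Solace's first-order condition: 166 - 8q_S - 4(q_F + q_A) = 0.
Arcadia's profit: π_A = (201 - 4Q)q_A - (46q_A). Setting ∂π_A/∂q_A = 0: 155 - 8q_A - 4(q_F + q_S) = 0.
Summing all 3 equations gives 513 − 16Q = 0, hence Q = 513/16.
Back-substituting: q_F = (192 − 513/4)/4 = 255/16, q_S = (166 − 513/4)/4 = 151/16, q_A = (155 − 513/4)/4 = 107/16.
Total output Q = 255/16 + 151/16 + 107/16 = 513/16.

32.06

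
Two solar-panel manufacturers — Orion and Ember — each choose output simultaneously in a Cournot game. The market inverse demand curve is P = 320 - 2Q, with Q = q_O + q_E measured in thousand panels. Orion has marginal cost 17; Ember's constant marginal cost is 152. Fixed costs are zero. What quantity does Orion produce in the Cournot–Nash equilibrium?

Orion's profit: π_O = (320 - 2Q)q_O - (17q_O). Setting ∂π_O/∂q_O = 0: 303 - 4q_O - 2(q_E) = 0.
Ember's profit: π_E = (320 - 2Q)q_E - (152q_E). Setting ∂π_E/∂q_E = 0: 168 - 4q_E - 2(q_O) = 0.
Rearranging gives the reaction functions q_O = (303 - 2q_E)/4 and q_E = (168 - 2q_O)/4.
Solving the pair: q_O = 73, q_E = 11/2.

73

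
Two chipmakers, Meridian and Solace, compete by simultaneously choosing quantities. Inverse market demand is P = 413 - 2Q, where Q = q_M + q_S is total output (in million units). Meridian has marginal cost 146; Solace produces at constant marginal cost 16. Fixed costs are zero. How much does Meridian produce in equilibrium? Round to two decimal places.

Meridian's profit: π_M = (413 - 2Q)q_M - (146q_M). Setting ∂π_M/∂q_M = 0: 267 - 4q_M - 2(q_S) = 0.
Solace's profit: π_S = (413 - 2Q)q_S - (16q_S). Setting ∂π_S/∂q_S = 0: 397 - 4q_S - 2(q_M) = 0.
Rearranging gives the reaction functions q_M = (267 - 2q_S)/4 and q_S = (397 - 2q_M)/4.
Substituting one into the other gives q_M = 137/6 and q_S = 527/6.

22.83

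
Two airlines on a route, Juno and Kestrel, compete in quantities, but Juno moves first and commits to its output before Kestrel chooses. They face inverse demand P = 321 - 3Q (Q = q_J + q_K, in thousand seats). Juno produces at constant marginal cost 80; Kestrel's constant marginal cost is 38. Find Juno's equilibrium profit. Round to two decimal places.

1650.04

The follower Kestrel best-responds to any q_J: π_K = (321 - 3Q)q_K - 38q_K.
∂π_K/∂q_K = 283 - 3q_J - 6q_K = 0 gives the reaction function q_K = (283 - 3q_J)/6.
Juno substitutes q_K(q_J) into its own profit: π_J = q_J(321 - 3q_J - (283 - 3q_J)/2) - 80q_J = (359/2 - (3/2)q_J)q_J - 80q_J.
The leader's first-order condition 199/2 - 3q_J = 0 yields q_J = 199/6.
Then q_K = (283 - 3·(199/6))/6 = 367/12.
Price P = 321 - 3·(255/4) = 519/4.
Juno's profit: (519/4 - 80)·(199/6) = 1650.0417.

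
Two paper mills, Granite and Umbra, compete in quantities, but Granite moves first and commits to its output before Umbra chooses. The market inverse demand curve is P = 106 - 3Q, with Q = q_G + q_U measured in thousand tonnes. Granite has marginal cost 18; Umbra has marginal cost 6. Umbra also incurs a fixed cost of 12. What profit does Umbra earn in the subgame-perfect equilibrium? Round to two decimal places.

308.33

Solve by backward induction. Given q_G, the follower Umbra maximises π_U = (106 - 3q_G - 3q_U)q_U - 6q_U.
Follower FOC: 100 - 3q_G - 6q_U = 0, so q_U(q_G) = (100 - 3q_G)/6.
The leader anticipates this reaction. Substituting into P = 106 - 3Q gives P = 56 - (3/2)q_G, so π_G = (56 - (3/2)q_G)q_G - 18q_G.
Leader FOC: 38 - 3q_G = 0, so q_G = 38/3.
Then q_U = (100 - 3·(38/3))/6 = 31/3.
Price P = 106 - 3·23 = 37.
Umbra's profit: (37 - 6)·(31/3) - 12 = 925/3.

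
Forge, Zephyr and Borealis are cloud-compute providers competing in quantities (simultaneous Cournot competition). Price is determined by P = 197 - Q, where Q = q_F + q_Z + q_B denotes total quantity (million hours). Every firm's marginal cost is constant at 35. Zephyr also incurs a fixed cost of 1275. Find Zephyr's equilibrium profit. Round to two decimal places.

365.25

A representative firm's profit is π_i = q_i(197 - Q) - 35q_i.
First-order condition (treating rivals' output as given): 162 - 2q_i - Σ_{j≠i} q_j = 0.
By symmetry each firm produces the same amount; substituting Σ_{j≠i} q_j = 2q_i yields q_i = 162/4 = 81/2.
Price P = 197 - 243/2 = 151/2.
Zephyr's profit: (151/2 - 35)·(81/2) - 1275 = 1461/4.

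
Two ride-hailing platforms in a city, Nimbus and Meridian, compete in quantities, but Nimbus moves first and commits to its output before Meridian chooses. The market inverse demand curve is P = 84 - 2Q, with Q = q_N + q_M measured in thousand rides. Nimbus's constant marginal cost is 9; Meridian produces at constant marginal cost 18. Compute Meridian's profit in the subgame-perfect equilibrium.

72

Solve by backward induction. Given q_N, the follower Meridian maximises π_M = (84 - 2q_N - 2q_M)q_M - 18q_M.
Setting the follower's marginal profit to zero, 66 - 2q_N - 4q_M = 0, i.e. q_M = (66 - 2q_N)/4.
Nimbus substitutes q_M(q_N) into its own profit: π_N = q_N(84 - 2q_N - (66 - 2q_N)/2) - 9q_N = (51 - q_N)q_N - 9q_N.
Maximising: ∂π_N/∂q_N = 42 - 2q_N = 0, giving q_N = 21.
Then q_M = (66 - 2·21)/4 = 6.
Price P = 84 - 2·27 = 30.
Meridian's profit: (30 - 18)·6 = 72.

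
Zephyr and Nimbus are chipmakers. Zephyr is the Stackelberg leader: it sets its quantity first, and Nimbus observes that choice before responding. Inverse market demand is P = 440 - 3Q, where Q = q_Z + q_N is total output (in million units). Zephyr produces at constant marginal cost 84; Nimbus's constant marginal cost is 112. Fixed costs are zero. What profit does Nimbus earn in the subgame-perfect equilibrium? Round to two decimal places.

1541.33

Solve by backward induction. Given q_Z, the follower Nimbus maximises π_N = (440 - 3q_Z - 3q_N)q_N - 112q_N.
Setting the follower's marginal profit to zero, 328 - 3q_Z - 6q_N = 0, i.e. q_N = (328 - 3q_Z)/6.
The leader anticipates this reaction. Substituting into P = 440 - 3Q gives P = 276 - (3/2)q_Z, so π_Z = (276 - (3/2)q_Z)q_Z - 84q_Z.
Leader FOC: 192 - 3q_Z = 0, so q_Z = 64.
Then q_N = (328 - 3·64)/6 = 68/3.
Price P = 440 - 3·(260/3) = 180.
Nimbus's profit: (180 - 112)·(68/3) = 1541.3333.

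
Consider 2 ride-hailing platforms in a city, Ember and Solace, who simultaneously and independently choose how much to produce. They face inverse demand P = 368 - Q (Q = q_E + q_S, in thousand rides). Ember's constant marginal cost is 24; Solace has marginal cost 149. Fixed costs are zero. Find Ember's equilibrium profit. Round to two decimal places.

24440.11

Ember's profit: π_E = (368 - Q)q_E - (24q_E). Setting ∂π_E/∂q_E = 0: 344 - 2q_E - (q_S) = 0.
Solace's profit: π_S = (368 - Q)q_S - (149q_S). Setting ∂π_S/∂q_S = 0: 219 - 2q_S - (q_E) = 0.
Best responses: q_E = (344 - q_S)/2, q_S = (219 - q_E)/2.
Substituting one into the other gives q_E = 469/3 and q_S = 94/3.
Price P = 368 - 563/3 = 541/3.
Ember's profit: (541/3 - 24)·(469/3) = 24440.1111.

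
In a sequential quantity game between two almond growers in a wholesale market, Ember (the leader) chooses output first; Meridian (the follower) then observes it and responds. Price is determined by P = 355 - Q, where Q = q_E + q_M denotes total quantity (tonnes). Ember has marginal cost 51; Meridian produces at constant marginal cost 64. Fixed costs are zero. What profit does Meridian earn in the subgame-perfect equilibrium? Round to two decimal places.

Solve by backward induction. Given q_E, the follower Meridian maximises π_M = (355 - q_E - q_M)q_M - 64q_M.
∂π_M/∂q_M = 291 - q_E - 2q_M = 0 gives the reaction function q_M = (291 - q_E)/2.
Ember substitutes q_M(q_E) into its own profit: π_E = q_E(355 - q_E - (291 - q_E)/2) - 51q_E = (419/2 - (1/2)q_E)q_E - 51q_E.
Maximising: ∂π_E/∂q_E = 317/2 - q_E = 0, giving q_E = 317/2.
Then q_M = (291 - 317/2)/2 = 265/4.
Price P = 355 - 899/4 = 521/4.
Meridian's profit: (521/4 - 64)·(265/4) = 4389.0625.

4389.06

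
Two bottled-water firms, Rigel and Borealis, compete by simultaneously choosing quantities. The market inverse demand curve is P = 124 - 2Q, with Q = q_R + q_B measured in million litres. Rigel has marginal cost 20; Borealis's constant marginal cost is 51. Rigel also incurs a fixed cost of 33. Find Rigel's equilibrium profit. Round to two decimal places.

979.50

Rigel's profit: π_R = (124 - 2Q)q_R - (20q_R). Setting ∂π_R/∂q_R = 0: 104 - 4q_R - 2(q_B) = 0.
Borealis's profit: π_B = (124 - 2Q)q_B - (51q_B). Setting ∂π_B/∂q_B = 0: 73 - 4q_B - 2(q_R) = 0.
Rearranging gives the reaction functions q_R = (104 - 2q_B)/4 and q_B = (73 - 2q_R)/4.
Solving the pair: q_R = 45/2, q_B = 7.
Price P = 124 - 2·(59/2) = 65.
Rigel's profit: (65 - 20)·(45/2) - 33 = 1959/2.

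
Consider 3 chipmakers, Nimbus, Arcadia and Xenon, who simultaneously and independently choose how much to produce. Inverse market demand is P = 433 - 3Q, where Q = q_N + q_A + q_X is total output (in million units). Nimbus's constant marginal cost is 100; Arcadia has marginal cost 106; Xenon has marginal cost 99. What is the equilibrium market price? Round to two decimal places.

Nimbus's profit: π_N = (433 - 3Q)q_N - (100q_N). Setting ∂π_N/∂q_N = 0: 333 - 6q_N - 3(q_A + q_X) = 0.
Arcadia's profit: π_A = (433 - 3Q)q_A - (106q_A). Setting ∂π_A/∂q_A = 0: 327 - 6q_A - 3(q_N + q_X) = 0.
Xenon's profit: π_X = (433 - 3Q)q_X - (99q_X). Setting ∂π_X/∂q_X = 0: 334 - 6q_X - 3(q_N + q_A) = 0.
Adding the 3 conditions: 994 − 6Q − 6Q = 0, i.e. Q = 497/6.
Back-substituting: q_N = (333 − 497/2)/3 = 169/6, q_A = (327 − 497/2)/3 = 157/6, q_X = (334 − 497/2)/3 = 57/2.
Total output Q = 497/6, so price P = 433 - 3·(497/6) = 369/2.

184.50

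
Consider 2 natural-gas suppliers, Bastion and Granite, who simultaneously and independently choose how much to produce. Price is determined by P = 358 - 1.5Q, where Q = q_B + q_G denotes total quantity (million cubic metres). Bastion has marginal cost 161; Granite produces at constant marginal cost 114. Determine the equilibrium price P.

Bastion's profit: π_B = (358 - 1.5Q)q_B - (161q_B). Setting ∂π_B/∂q_B = 0: 197 - 3q_B - (3/2)(q_G) = 0.
Granite's first-order condition: 244 - 3q_G - (3/2)(q_B) = 0.
So q_B = (197 - (3/2)q_G)/3 and q_G = (244 - (3/2)q_B)/3.
Substituting one into the other gives q_B = 100/3 and q_G = 194/3.
Total output Q = 98, so price P = 358 - (3/2)·98 = 211.

211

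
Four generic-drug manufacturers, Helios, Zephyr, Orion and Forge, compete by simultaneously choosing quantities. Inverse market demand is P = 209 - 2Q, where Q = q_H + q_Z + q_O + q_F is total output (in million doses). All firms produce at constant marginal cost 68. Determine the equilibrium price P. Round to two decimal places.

Each firm earns π_i = (209 - 2Q)q_i - 68q_i.
First-order condition (treating rivals' output as given): 141 - 4q_i - 2·Σ_{j≠i} q_j = 0.
With identical firms every q_j equals q_i, so Σ_{j≠i} q_j = 3q_i and 141 = 10q_i, giving q_i = 141/10.
Total output Q = 282/5, so price P = 209 - 2·(282/5) = 481/5.

96.20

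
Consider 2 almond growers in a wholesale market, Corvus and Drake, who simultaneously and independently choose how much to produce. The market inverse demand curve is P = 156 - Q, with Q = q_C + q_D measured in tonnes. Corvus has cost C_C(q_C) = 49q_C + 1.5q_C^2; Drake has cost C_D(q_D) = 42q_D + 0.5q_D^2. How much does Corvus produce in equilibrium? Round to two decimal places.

14.79

Corvus's profit: π_C = (156 - Q)q_C - (49q_C + (3/2)q_C²). Setting ∂π_C/∂q_C = 0: 107 - 5q_C - (q_D) = 0.
Drake's profit: π_D = (156 - Q)q_D - (42q_D + (1/2)q_D²). Setting ∂π_D/∂q_D = 0: 114 - 3q_D - (q_C) = 0.
Rearranging gives the reaction functions q_C = (107 - q_D)/5 and q_D = (114 - q_C)/3.
Substituting one into the other gives q_C = 207/14 and q_D = 463/14.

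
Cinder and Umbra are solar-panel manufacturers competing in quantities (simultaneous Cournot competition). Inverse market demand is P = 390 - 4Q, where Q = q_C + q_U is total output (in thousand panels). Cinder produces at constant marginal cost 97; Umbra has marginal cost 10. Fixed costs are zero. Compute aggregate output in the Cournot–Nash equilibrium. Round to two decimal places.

56.08

Cinder's profit: π_C = (390 - 4Q)q_C - (97q_C). Setting ∂π_C/∂q_C = 0: 293 - 8q_C - 4(q_U) = 0.
Umbra's first-order condition: 380 - 8q_U - 4(q_C) = 0.
So q_C = (293 - 4q_U)/8 and q_U = (380 - 4q_C)/8.
Solving the pair: q_C = 103/6, q_U = 467/12.
Total output Q = 103/6 + 467/12 = 673/12.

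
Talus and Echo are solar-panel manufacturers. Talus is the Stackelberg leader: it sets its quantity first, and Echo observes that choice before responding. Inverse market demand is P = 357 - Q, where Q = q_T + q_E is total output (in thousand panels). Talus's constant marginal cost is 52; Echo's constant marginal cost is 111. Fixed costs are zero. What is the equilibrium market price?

143

The follower Echo best-responds to any q_T: π_E = (357 - Q)q_E - 111q_E.
Follower FOC: 246 - q_T - 2q_E = 0, so q_E(q_T) = (246 - q_T)/2.
The leader anticipates this reaction. Substituting into P = 357 - Q gives P = 234 - (1/2)q_T, so π_T = (234 - (1/2)q_T)q_T - 52q_T.
Maximising: ∂π_T/∂q_T = 182 - q_T = 0, giving q_T = 182.
Then q_E = (246 - 182)/2 = 32.
Total output Q = 214, so price P = 357 - 214 = 143.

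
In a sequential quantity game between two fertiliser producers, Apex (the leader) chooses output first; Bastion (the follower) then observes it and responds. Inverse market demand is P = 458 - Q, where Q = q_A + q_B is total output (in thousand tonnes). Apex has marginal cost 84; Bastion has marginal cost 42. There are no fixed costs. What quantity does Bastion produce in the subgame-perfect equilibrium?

The follower Bastion best-responds to any q_A: π_B = (458 - Q)q_B - 42q_B.
∂π_B/∂q_B = 416 - q_A - 2q_B = 0 gives the reaction function q_B = (416 - q_A)/2.
Apex substitutes q_B(q_A) into its own profit: π_A = q_A(458 - q_A - (416 - q_A)/2) - 84q_A = (250 - (1/2)q_A)q_A - 84q_A.
Leader FOC: 166 - q_A = 0, so q_A = 166.
Then q_B = (416 - 166)/2 = 125.

125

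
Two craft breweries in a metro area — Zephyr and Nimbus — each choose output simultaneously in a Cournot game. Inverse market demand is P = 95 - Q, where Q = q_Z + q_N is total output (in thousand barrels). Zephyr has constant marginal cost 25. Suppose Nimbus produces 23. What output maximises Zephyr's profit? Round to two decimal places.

With the rival's output fixed at 23, Zephyr's profit is π_Z = (95 - 23 - q_Z)q_Z - (25q_Z) = (72 - q_Z)q_Z - (25q_Z).
∂π_Z/∂q_Z = 47 - 2q_Z = 0, so q_Z = 47/2.

23.50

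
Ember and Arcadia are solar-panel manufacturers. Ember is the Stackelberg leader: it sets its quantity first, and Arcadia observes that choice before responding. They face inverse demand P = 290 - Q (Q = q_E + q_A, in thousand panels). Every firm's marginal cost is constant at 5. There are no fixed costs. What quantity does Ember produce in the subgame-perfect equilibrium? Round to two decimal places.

The follower Arcadia best-responds to any q_E: π_A = (290 - Q)q_A - 5q_A.
Setting the follower's marginal profit to zero, 285 - q_E - 2q_A = 0, i.e. q_A = (285 - q_E)/2.
Ember substitutes q_A(q_E) into its own profit: π_E = q_E(290 - q_E - (285 - q_E)/2) - 5q_E = (295/2 - (1/2)q_E)q_E - 5q_E.
The leader's first-order condition 285/2 - q_E = 0 yields q_E = 285/2.
Then q_A = (285 - 285/2)/2 = 285/4.

142.50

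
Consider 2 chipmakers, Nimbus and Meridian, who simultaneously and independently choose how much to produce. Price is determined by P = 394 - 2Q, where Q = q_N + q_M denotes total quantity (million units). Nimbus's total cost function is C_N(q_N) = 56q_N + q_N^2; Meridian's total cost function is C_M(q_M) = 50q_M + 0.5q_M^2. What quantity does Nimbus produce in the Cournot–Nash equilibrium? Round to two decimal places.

Nimbus's profit: π_N = (394 - 2Q)q_N - (56q_N + q_N²). Setting ∂π_N/∂q_N = 0: 338 - 6q_N - 2(q_M) = 0.
Meridian's profit: π_M = (394 - 2Q)q_M - (50q_M + (1/2)q_M²). Setting ∂π_M/∂q_M = 0: 344 - 5q_M - 2(q_N) = 0.
Rearranging gives the reaction functions q_N = (338 - 2q_M)/6 and q_M = (344 - 2q_N)/5.
Substituting one into the other gives q_N = 501/13 and q_M = 694/13.

38.54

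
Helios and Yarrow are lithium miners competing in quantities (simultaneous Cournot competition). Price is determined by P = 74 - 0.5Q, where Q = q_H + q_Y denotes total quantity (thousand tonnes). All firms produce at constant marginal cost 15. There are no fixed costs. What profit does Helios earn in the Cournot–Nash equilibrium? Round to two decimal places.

773.56

A representative firm's profit is π_i = q_i(74 - 0.5Q) - 15q_i.
Setting ∂π_i/∂q_i = 0 with rivals' quantities fixed: 59 - q_i - (1/2)q_j = 0.
By symmetry each firm produces the same amount; substituting q_j = q_i yields q_i = 59/(3/2) = 118/3.
Price P = 74 - (1/2)·(236/3) = 104/3.
Helios's profit: (104/3 - 15)·(118/3) = 773.5556.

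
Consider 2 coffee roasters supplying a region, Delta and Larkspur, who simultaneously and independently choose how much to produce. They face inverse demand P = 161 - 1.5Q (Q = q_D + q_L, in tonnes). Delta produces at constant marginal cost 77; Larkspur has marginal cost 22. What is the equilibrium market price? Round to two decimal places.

Delta's profit: π_D = (161 - 1.5Q)q_D - (77q_D). Setting ∂π_D/∂q_D = 0: 84 - 3q_D - (3/2)(q_L) = 0.
Larkspur's first-order condition: 139 - 3q_L - (3/2)(q_D) = 0.
So q_D = (84 - (3/2)q_L)/3 and q_L = (139 - (3/2)q_D)/3.
Substituting one into the other gives q_D = 58/9 and q_L = 388/9.
Total output Q = 446/9, so price P = 161 - (3/2)·(446/9) = 260/3.

86.67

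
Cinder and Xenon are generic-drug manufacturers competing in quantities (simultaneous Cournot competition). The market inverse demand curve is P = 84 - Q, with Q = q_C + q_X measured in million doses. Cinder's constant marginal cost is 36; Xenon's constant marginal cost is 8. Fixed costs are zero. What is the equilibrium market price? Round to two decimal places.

42.67

Cinder's profit: π_C = (84 - Q)q_C - (36q_C). Setting ∂π_C/∂q_C = 0: 48 - 2q_C - (q_X) = 0.
Xenon's profit: π_X = (84 - Q)q_X - (8q_X). Setting ∂π_X/∂q_X = 0: 76 - 2q_X - (q_C) = 0.
So q_C = (48 - q_X)/2 and q_X = (76 - q_C)/2.
Substituting one into the other gives q_C = 20/3 and q_X = 104/3.
Total output Q = 124/3, so price P = 84 - 124/3 = 128/3.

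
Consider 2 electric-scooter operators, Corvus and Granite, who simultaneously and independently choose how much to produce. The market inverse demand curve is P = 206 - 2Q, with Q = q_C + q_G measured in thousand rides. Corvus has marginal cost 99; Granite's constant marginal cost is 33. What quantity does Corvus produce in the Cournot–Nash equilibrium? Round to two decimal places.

6.83

Corvus's profit: π_C = (206 - 2Q)q_C - (99q_C). Setting ∂π_C/∂q_C = 0: 107 - 4q_C - 2(q_G) = 0.
Granite's first-order condition: 173 - 4q_G - 2(q_C) = 0.
Best responses: q_C = (107 - 2q_G)/4, q_G = (173 - 2q_C)/4.
Substituting one into the other gives q_C = 41/6 and q_G = 239/6.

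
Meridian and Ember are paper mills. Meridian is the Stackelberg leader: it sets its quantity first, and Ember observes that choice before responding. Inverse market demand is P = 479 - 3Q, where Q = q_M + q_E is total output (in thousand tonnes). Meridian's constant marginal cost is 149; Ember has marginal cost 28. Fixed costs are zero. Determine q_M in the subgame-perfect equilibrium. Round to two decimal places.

34.83

Solve by backward induction. Given q_M, the follower Ember maximises π_E = (479 - 3q_M - 3q_E)q_E - 28q_E.
∂π_E/∂q_E = 451 - 3q_M - 6q_E = 0 gives the reaction function q_E = (451 - 3q_M)/6.
Meridian substitutes q_E(q_M) into its own profit: π_M = q_M(479 - 3q_M - (451 - 3q_M)/2) - 149q_M = (507/2 - (3/2)q_M)q_M - 149q_M.
Maximising: ∂π_M/∂q_M = 209/2 - 3q_M = 0, giving q_M = 209/6.
Then q_E = (451 - 3·(209/6))/6 = 231/4.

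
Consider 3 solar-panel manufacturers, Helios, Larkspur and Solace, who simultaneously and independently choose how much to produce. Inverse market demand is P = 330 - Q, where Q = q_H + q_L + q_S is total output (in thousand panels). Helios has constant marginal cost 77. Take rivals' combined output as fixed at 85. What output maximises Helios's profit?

84

With rivals' combined output fixed at 85, Helios's profit is π_H = (330 - 85 - q_H)q_H - (77q_H) = (245 - q_H)q_H - (77q_H).
∂π_H/∂q_H = 168 - 2q_H = 0, so q_H = 84.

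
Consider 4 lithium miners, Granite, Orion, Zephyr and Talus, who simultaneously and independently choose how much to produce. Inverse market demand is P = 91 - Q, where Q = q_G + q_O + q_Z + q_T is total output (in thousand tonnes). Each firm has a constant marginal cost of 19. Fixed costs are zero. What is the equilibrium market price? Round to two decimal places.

Each firm earns π_i = (91 - Q)q_i - 19q_i.
Setting ∂π_i/∂q_i = 0 with rivals' quantities fixed: 72 - 2q_i - Σ_{j≠i} q_j = 0.
With identical firms every q_j equals q_i, so Σ_{j≠i} q_j = 3q_i and 72 = 5q_i, giving q_i = 72/5.
Total output Q = 288/5, so price P = 91 - 288/5 = 167/5.

33.40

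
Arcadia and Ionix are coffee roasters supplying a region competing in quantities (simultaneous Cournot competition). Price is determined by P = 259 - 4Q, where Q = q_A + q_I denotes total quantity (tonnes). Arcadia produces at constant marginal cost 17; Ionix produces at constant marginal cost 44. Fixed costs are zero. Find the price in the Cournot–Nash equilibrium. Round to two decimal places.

Arcadia's profit: π_A = (259 - 4Q)q_A - (17q_A). Setting ∂π_A/∂q_A = 0: 242 - 8q_A - 4(q_I) = 0.
Ionix's profit: π_I = (259 - 4Q)q_I - (44q_I). Setting ∂π_I/∂q_I = 0: 215 - 8q_I - 4(q_A) = 0.
So q_A = (242 - 4q_I)/8 and q_I = (215 - 4q_A)/8.
Solving the pair: q_A = 269/12, q_I = 47/3.
Total output Q = 457/12, so price P = 259 - 4·(457/12) = 320/3.

106.67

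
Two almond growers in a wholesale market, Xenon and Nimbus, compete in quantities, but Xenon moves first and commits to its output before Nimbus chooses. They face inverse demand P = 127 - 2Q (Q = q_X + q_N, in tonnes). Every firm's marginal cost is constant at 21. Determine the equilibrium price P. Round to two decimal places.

47.50

The follower Nimbus best-responds to any q_X: π_N = (127 - 2Q)q_N - 21q_N.
∂π_N/∂q_N = 106 - 2q_X - 4q_N = 0 gives the reaction function q_N = (106 - 2q_X)/4.
Xenon substitutes q_N(q_X) into its own profit: π_X = q_X(127 - 2q_X - (106 - 2q_X)/2) - 21q_X = (74 - q_X)q_X - 21q_X.
Maximising: ∂π_X/∂q_X = 53 - 2q_X = 0, giving q_X = 53/2.
Then q_N = (106 - 2·(53/2))/4 = 53/4.
Total output Q = 159/4, so price P = 127 - 2·(159/4) = 95/2.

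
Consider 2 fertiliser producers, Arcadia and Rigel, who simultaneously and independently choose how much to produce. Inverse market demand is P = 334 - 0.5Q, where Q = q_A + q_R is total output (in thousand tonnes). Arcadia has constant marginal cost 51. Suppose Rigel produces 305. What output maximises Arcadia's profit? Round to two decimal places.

130.50

With the rival's output fixed at 305, Arcadia's profit is π_A = (334 - (1/2)·305 - (1/2)q_A)q_A - (51q_A) = (363/2 - (1/2)q_A)q_A - (51q_A).
∂π_A/∂q_A = 261/2 - q_A = 0, so q_A = 261/2.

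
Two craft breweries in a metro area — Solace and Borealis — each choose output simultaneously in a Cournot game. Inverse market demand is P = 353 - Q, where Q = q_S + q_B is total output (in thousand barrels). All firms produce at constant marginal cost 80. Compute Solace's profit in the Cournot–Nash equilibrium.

A representative firm's profit is π_i = q_i(353 - Q) - 80q_i.
Setting ∂π_i/∂q_i = 0 with rivals' quantities fixed: 273 - 2q_i - q_j = 0.
By symmetry each firm produces the same amount; substituting q_j = q_i yields q_i = 273/3 = 91.
Price P = 353 - 182 = 171.
Solace's profit: (171 - 80)·91 = 8281.

8281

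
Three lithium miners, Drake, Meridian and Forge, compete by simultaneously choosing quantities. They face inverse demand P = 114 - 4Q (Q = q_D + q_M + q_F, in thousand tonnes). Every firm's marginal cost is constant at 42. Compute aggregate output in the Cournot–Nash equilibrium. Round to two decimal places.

13.50

Each firm earns π_i = (114 - 4Q)q_i - 42q_i.
First-order condition (treating rivals' output as given): 72 - 8q_i - 4·Σ_{j≠i} q_j = 0.
With identical firms every q_j equals q_i, so Σ_{j≠i} q_j = 2q_i and 72 = 16q_i, giving q_i = 9/2.
Total output Q = 9/2 + 9/2 + 9/2 = 27/2.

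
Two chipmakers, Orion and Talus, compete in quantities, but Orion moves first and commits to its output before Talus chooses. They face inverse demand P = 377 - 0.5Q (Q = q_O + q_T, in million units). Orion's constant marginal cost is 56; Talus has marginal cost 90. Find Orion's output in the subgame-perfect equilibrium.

355

The follower Talus best-responds to any q_O: π_T = (377 - 0.5Q)q_T - 90q_T.
Setting the follower's marginal profit to zero, 287 - (1/2)q_O - q_T = 0, i.e. q_T = (287 - (1/2)q_O).
The leader anticipates this reaction. Substituting into P = 377 - 0.5Q gives P = 467/2 - (1/4)q_O, so π_O = (467/2 - (1/4)q_O)q_O - 56q_O.
Leader FOC: 355/2 - (1/2)q_O = 0, so q_O = 355.
Then q_T = (287 - (1/2)·355) = 219/2.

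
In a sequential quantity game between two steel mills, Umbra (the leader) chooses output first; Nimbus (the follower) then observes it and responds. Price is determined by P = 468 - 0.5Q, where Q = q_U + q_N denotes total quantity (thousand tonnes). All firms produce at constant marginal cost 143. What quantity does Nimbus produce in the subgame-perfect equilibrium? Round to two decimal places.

162.50

The follower Nimbus best-responds to any q_U: π_N = (468 - 0.5Q)q_N - 143q_N.
Setting the follower's marginal profit to zero, 325 - (1/2)q_U - q_N = 0, i.e. q_N = (325 - (1/2)q_U).
The leader anticipates this reaction. Substituting into P = 468 - 0.5Q gives P = 611/2 - (1/4)q_U, so π_U = (611/2 - (1/4)q_U)q_U - 143q_U.
Maximising: ∂π_U/∂q_U = 325/2 - (1/2)q_U = 0, giving q_U = 325.
Then q_N = (325 - (1/2)·325) = 325/2.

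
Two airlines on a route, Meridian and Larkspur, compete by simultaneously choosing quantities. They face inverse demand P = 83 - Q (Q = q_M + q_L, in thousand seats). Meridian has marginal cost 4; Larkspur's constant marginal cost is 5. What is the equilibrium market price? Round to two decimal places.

30.67

Meridian's profit: π_M = (83 - Q)q_M - (4q_M). Setting ∂π_M/∂q_M = 0: 79 - 2q_M - (q_L) = 0.
Larkspur's profit: π_L = (83 - Q)q_L - (5q_L). Setting ∂π_L/∂q_L = 0: 78 - 2q_L - (q_M) = 0.
So q_M = (79 - q_L)/2 and q_L = (78 - q_M)/2.
Substituting one into the other gives q_M = 80/3 and q_L = 77/3.
Total output Q = 157/3, so price P = 83 - 157/3 = 92/3.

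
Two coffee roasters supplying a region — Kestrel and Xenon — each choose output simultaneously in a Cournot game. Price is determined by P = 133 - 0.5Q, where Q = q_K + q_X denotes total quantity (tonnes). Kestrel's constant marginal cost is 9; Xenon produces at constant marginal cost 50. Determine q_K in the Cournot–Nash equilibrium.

Kestrel's profit: π_K = (133 - 0.5Q)q_K - (9q_K). Setting ∂π_K/∂q_K = 0: 124 - q_K - (1/2)(q_X) = 0.
Xenon's first-order condition: 83 - q_X - (1/2)(q_K) = 0.
Best responses: q_K = (124 - (1/2)q_X), q_X = (83 - (1/2)q_K).
Substituting one into the other gives q_K = 110 and q_X = 28.

110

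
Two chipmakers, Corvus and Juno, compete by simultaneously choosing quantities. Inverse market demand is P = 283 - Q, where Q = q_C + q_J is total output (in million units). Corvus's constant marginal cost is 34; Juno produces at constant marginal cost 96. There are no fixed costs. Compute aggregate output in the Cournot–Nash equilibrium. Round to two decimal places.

Corvus's profit: π_C = (283 - Q)q_C - (34q_C). Setting ∂π_C/∂q_C = 0: 249 - 2q_C - (q_J) = 0.
Juno's profit: π_J = (283 - Q)q_J - (96q_J). Setting ∂π_J/∂q_J = 0: 187 - 2q_J - (q_C) = 0.
So q_C = (249 - q_J)/2 and q_J = (187 - q_C)/2.
Solving the pair: q_C = 311/3, q_J = 125/3.
Total output Q = 311/3 + 125/3 = 436/3.

145.33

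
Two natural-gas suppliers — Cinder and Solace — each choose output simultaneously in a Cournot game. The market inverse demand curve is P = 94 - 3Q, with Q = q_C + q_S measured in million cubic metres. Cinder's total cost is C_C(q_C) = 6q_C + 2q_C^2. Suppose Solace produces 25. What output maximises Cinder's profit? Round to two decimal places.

With the rival's output fixed at 25, Cinder's profit is π_C = (94 - 3·25 - 3q_C)q_C - (6q_C + 2q_C²) = (19 - 3q_C)q_C - (6q_C + 2q_C²).
∂π_C/∂q_C = 13 - 10q_C = 0, so q_C = 13/10.

1.30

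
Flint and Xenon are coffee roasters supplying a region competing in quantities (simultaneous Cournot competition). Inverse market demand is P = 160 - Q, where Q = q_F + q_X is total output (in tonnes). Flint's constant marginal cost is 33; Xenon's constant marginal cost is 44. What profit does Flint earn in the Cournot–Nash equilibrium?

2116

Flint's profit: π_F = (160 - Q)q_F - (33q_F). Setting ∂π_F/∂q_F = 0: 127 - 2q_F - (q_X) = 0.
Xenon's first-order condition: 116 - 2q_X - (q_F) = 0.
Best responses: q_F = (127 - q_X)/2, q_X = (116 - q_F)/2.
Solving the pair: q_F = 46, q_X = 35.
Price P = 160 - 81 = 79.
Flint's profit: (79 - 33)·46 = 2116.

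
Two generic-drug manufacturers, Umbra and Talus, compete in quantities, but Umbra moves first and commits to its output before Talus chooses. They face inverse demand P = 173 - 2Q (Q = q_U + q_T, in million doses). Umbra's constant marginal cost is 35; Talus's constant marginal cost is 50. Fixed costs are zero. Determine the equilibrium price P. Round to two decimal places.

73.25

Solve by backward induction. Given q_U, the follower Talus maximises π_T = (173 - 2q_U - 2q_T)q_T - 50q_T.
Follower FOC: 123 - 2q_U - 4q_T = 0, so q_T(q_U) = (123 - 2q_U)/4.
The leader anticipates this reaction. Substituting into P = 173 - 2Q gives P = 223/2 - q_U, so π_U = (223/2 - q_U)q_U - 35q_U.
The leader's first-order condition 153/2 - 2q_U = 0 yields q_U = 153/4.
Then q_T = (123 - 2·(153/4))/4 = 93/8.
Total output Q = 399/8, so price P = 173 - 2·(399/8) = 293/4.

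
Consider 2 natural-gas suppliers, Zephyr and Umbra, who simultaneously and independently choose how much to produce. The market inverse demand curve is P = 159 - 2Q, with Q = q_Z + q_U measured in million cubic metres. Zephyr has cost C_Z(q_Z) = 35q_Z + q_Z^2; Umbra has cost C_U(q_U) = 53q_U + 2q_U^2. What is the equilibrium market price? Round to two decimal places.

Zephyr's profit: π_Z = (159 - 2Q)q_Z - (35q_Z + q_Z²). Setting ∂π_Z/∂q_Z = 0: 124 - 6q_Z - 2(q_U) = 0.
Umbra's profit: π_U = (159 - 2Q)q_U - (53q_U + 2q_U²). Setting ∂π_U/∂q_U = 0: 106 - 8q_U - 2(q_Z) = 0.
Best responses: q_Z = (124 - 2q_U)/6, q_U = (106 - 2q_Z)/8.
Substituting one into the other gives q_Z = 195/11 and q_U = 97/11.
Total output Q = 292/11, so price P = 159 - 2·(292/11) = 1165/11.

105.91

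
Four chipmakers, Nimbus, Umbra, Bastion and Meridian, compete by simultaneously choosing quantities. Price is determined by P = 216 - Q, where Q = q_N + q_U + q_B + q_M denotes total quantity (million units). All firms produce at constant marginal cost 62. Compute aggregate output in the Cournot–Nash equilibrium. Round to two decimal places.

Each firm earns π_i = (216 - Q)q_i - 62q_i.
Setting ∂π_i/∂q_i = 0 with rivals' quantities fixed: 154 - 2q_i - Σ_{j≠i} q_j = 0.
With identical firms every q_j equals q_i, so Σ_{j≠i} q_j = 3q_i and 154 = 5q_i, giving q_i = 154/5.
Total output Q = 154/5 + 154/5 + 154/5 + 154/5 = 616/5.

123.20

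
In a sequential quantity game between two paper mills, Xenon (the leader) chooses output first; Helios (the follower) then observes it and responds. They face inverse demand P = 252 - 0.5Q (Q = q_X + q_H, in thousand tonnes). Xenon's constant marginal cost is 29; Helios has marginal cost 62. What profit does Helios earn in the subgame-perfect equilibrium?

The follower Helios best-responds to any q_X: π_H = (252 - 0.5Q)q_H - 62q_H.
Follower FOC: 190 - (1/2)q_X - q_H = 0, so q_H(q_X) = (190 - (1/2)q_X).
Xenon substitutes q_H(q_X) into its own profit: π_X = q_X(252 - (1/2)q_X - (190 - (1/2)q_X)/2) - 29q_X = (157 - (1/4)q_X)q_X - 29q_X.
Maximising: ∂π_X/∂q_X = 128 - (1/2)q_X = 0, giving q_X = 256.
Then q_H = (190 - (1/2)·256) = 62.
Price P = 252 - (1/2)·318 = 93.
Helios's profit: (93 - 62)·62 = 1922.

1922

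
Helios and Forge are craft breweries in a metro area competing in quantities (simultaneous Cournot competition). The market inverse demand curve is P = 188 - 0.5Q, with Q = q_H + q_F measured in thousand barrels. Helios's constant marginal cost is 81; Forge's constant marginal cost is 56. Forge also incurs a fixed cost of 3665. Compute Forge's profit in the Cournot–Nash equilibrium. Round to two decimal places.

1812.56

Helios's profit: π_H = (188 - 0.5Q)q_H - (81q_H). Setting ∂π_H/∂q_H = 0: 107 - q_H - (1/2)(q_F) = 0.
Forge's profit: π_F = (188 - 0.5Q)q_F - (56q_F). Setting ∂π_F/∂q_F = 0: 132 - q_F - (1/2)(q_H) = 0.
So q_H = (107 - (1/2)q_F) and q_F = (132 - (1/2)q_H).
Solving the pair: q_H = 164/3, q_F = 314/3.
Price P = 188 - (1/2)·(478/3) = 325/3.
Forge's profit: (325/3 - 56)·(314/3) - 3665 = 1812.5556.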